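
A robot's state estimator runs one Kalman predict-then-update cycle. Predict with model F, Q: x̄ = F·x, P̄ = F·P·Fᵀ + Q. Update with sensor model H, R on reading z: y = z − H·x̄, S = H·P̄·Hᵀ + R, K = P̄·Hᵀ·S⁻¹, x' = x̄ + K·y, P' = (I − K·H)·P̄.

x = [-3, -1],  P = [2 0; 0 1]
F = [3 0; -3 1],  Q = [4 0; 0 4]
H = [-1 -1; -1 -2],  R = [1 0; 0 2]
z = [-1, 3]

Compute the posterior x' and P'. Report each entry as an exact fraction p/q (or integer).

x' = [127/61, -123/61]
P' = [284/61 -191/61; -191/61 148/61]

x̄ = F·x = [-9, 8]
P̄ = F·P·Fᵀ + Q = [22 -18; -18 23]
y = z − H·x̄ = [-2, 10]
S = H·P̄·Hᵀ + R = [10 14; 14 44]
K = P̄·Hᵀ·S⁻¹ = [-93/61 49/61; 43/61 -105/122]
x' = x̄ + K·y = [127/61, -123/61]
P' = (I − K·H)·P̄ = [284/61 -191/61; -191/61 148/61]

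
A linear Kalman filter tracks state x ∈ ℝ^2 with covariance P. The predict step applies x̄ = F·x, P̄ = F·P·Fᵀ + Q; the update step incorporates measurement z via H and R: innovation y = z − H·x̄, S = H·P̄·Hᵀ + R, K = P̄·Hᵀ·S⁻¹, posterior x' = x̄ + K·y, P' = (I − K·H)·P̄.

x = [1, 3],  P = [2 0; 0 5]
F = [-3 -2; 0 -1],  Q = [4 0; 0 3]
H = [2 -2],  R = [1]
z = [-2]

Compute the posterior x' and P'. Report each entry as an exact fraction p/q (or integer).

x̄ = F·x = [-9, -3]
P̄ = F·P·Fᵀ + Q = [42 10; 10 8]
y = z − H·x̄ = [10]
S = H·P̄·Hᵀ + R = [121]
K = P̄·Hᵀ·S⁻¹ = [64/121; 4/121]
x' = x̄ + K·y = [-449/121, -323/121]
P' = (I − K·H)·P̄ = [986/121 954/121; 954/121 952/121]

x' = [-449/121, -323/121]
P' = [986/121 954/121; 954/121 952/121]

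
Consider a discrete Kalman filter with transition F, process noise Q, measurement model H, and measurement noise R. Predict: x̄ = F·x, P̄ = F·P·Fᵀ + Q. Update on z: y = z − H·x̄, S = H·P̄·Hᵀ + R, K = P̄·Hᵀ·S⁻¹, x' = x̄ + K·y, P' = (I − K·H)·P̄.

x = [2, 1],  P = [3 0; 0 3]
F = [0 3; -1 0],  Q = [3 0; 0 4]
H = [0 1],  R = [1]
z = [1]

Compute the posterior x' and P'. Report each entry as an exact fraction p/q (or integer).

x' = [3, 5/8]
P' = [30 0; 0 7/8]

x̄ = F·x = [3, -2]
P̄ = F·P·Fᵀ + Q = [30 0; 0 7]
y = z − H·x̄ = [3]
S = H·P̄·Hᵀ + R = [8]
K = P̄·Hᵀ·S⁻¹ = [0; 7/8]
x' = x̄ + K·y = [3, 5/8]
P' = (I − K·H)·P̄ = [30 0; 0 7/8]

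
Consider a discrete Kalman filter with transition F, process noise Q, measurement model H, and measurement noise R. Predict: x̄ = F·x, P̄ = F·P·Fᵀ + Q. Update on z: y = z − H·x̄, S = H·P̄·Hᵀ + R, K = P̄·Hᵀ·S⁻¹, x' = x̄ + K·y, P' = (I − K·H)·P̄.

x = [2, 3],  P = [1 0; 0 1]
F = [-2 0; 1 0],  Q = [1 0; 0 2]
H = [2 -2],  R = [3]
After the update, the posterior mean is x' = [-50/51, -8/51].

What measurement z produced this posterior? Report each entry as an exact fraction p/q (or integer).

z = [-1]

x̄ = F·x = [-4, 2]
P̄ = F·P·Fᵀ + Q = [5 -2; -2 3]
S = H·P̄·Hᵀ + R = [51]
K = P̄·Hᵀ·S⁻¹ = [14/51; -10/51]
x' − x̄ = [154/51, -110/51] = K·y
y = (KᵀK)⁻¹·Kᵀ·(x' − x̄) = [11]
z = y + H·x̄ = [11] + [-12] = [-1]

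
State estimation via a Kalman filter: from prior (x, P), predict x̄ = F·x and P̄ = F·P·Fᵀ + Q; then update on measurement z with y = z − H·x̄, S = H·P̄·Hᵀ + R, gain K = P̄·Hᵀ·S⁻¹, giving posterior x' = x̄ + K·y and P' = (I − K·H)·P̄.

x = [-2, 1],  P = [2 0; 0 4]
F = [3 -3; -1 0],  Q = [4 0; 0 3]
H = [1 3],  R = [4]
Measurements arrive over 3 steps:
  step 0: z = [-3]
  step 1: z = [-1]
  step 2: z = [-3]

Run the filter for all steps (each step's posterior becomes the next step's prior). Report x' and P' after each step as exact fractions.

step 0: x' = [-9, 2], P' = [2518/71 -786/71; -786/71 274/71]
step 1: x' = [-114263/4951, 35964/4951], P' = [1399304/4951 -453336/4951; -453336/4951 148820/4951]
step 2: x' = [-35481903/1512665, 10190584/1512665], P' = [780555256/1512665 -252932808/1512665; -252932808/1512665 82557004/1512665]

step 0: x̄ = F·x = [-9, 2]
step 0: P̄ = F·P·Fᵀ + Q = [58 -6; -6 5]
step 0: y = z − H·x̄ = [0]
step 0: S = H·P̄·Hᵀ + R = [71]
step 0: K = P̄·Hᵀ·S⁻¹ = [40/71; 9/71]
step 0: x' = x̄ + K·y = [-9, 2]
step 0: P' = (I − K·H)·P̄ = [2518/71 -786/71; -786/71 274/71]
step 1: x̄ = F·x = [-33, 9]
step 1: P̄ = F·P·Fᵀ + Q = [39560/71 -9912/71; -9912/71 2731/71]
step 1: y = z − H·x̄ = [5]
step 1: S = H·P̄·Hᵀ + R = [4951/71]
step 1: K = P̄·Hᵀ·S⁻¹ = [9824/4951; -1719/4951]
step 1: x' = x̄ + K·y = [-114263/4951, 35964/4951]
step 1: P' = (I − K·H)·P̄ = [1399304/4951 -453336/4951; -453336/4951 148820/4951]
step 2: x̄ = F·x = [-450681/4951, 114263/4951]
step 2: P̄ = F·P·Fᵀ + Q = [22112968/4951 -5557920/4951; -5557920/4951 1414157/4951]
step 2: y = z − H·x̄ = [93039/4951]
step 2: S = H·P̄·Hᵀ + R = [1512665/4951]
step 2: K = P̄·Hᵀ·S⁻¹ = [5439208/1512665; -1315449/1512665]
step 2: x' = x̄ + K·y = [-35481903/1512665, 10190584/1512665]
step 2: P' = (I − K·H)·P̄ = [780555256/1512665 -252932808/1512665; -252932808/1512665 82557004/1512665]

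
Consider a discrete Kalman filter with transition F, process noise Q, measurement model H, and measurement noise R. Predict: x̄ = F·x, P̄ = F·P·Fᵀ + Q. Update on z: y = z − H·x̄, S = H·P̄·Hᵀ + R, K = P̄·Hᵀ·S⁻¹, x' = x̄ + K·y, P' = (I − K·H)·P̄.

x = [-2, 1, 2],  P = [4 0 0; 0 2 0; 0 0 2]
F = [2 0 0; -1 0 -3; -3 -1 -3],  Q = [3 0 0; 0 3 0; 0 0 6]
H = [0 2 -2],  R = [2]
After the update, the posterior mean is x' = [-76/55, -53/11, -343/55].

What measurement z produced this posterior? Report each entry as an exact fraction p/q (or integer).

x̄ = F·x = [-4, -4, -1]
P̄ = F·P·Fᵀ + Q = [19 -8 -24; -8 25 30; -24 30 62]
S = H·P̄·Hᵀ + R = [110]
K = P̄·Hᵀ·S⁻¹ = [16/55; -1/11; -32/55]
x' − x̄ = [144/55, -9/11, -288/55] = K·y
y = (KᵀK)⁻¹·Kᵀ·(x' − x̄) = [9]
z = y + H·x̄ = [9] + [-6] = [3]

z = [3]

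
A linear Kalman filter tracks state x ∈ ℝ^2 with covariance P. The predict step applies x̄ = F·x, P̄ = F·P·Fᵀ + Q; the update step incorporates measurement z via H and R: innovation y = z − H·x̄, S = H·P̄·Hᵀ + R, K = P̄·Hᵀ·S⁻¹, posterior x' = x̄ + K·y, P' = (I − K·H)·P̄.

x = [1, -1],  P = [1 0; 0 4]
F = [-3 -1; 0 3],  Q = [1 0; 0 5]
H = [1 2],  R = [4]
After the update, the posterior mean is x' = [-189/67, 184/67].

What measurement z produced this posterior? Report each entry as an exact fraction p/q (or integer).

z = [3]

x̄ = F·x = [-2, -3]
P̄ = F·P·Fᵀ + Q = [14 -12; -12 41]
S = H·P̄·Hᵀ + R = [134]
K = P̄·Hᵀ·S⁻¹ = [-5/67; 35/67]
x' − x̄ = [-55/67, 385/67] = K·y
y = (KᵀK)⁻¹·Kᵀ·(x' − x̄) = [11]
z = y + H·x̄ = [11] + [-8] = [3]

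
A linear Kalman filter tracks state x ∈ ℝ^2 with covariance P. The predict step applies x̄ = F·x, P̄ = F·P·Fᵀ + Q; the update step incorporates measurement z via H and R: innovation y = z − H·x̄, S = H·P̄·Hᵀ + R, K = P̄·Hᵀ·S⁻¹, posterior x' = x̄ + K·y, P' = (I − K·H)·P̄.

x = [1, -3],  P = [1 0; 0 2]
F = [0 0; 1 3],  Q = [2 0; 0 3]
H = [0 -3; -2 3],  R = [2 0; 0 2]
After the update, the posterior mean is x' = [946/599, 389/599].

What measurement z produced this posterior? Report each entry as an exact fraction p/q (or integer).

x̄ = F·x = [0, -8]
P̄ = F·P·Fᵀ + Q = [2 0; 0 22]
S = H·P̄·Hᵀ + R = [200 -198; -198 208]
K = P̄·Hᵀ·S⁻¹ = [-198/599 -200/599; -165/599 33/599]
x' − x̄ = [946/599, 5181/599] = K·y
y = (KᵀK)⁻¹·Kᵀ·(x' − x̄) = [-27, 22]
z = y + H·x̄ = [-27, 22] + [24, -24] = [-3, -2]

z = [-3, -2]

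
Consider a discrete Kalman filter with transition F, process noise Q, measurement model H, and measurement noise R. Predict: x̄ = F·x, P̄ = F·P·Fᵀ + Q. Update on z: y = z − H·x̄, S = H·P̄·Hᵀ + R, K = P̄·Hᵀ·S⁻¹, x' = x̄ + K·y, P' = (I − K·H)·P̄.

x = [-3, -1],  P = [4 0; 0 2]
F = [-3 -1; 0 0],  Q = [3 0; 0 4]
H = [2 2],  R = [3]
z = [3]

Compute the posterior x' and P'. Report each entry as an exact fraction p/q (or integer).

x̄ = F·x = [10, 0]
P̄ = F·P·Fᵀ + Q = [41 0; 0 4]
y = z − H·x̄ = [-17]
S = H·P̄·Hᵀ + R = [183]
K = P̄·Hᵀ·S⁻¹ = [82/183; 8/183]
x' = x̄ + K·y = [436/183, -136/183]
P' = (I − K·H)·P̄ = [779/183 -656/183; -656/183 668/183]

x' = [436/183, -136/183]
P' = [779/183 -656/183; -656/183 668/183]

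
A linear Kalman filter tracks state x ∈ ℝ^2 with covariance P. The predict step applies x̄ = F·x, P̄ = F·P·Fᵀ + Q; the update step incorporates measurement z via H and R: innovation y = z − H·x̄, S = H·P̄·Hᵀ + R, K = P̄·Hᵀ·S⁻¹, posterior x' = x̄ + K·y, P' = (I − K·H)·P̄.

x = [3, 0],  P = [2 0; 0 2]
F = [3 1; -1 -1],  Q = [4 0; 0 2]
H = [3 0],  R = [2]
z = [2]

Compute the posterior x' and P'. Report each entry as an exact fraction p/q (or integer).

x' = [81/109, -27/109]
P' = [24/109 -8/109; -8/109 366/109]

x̄ = F·x = [9, -3]
P̄ = F·P·Fᵀ + Q = [24 -8; -8 6]
y = z − H·x̄ = [-25]
S = H·P̄·Hᵀ + R = [218]
K = P̄·Hᵀ·S⁻¹ = [36/109; -12/109]
x' = x̄ + K·y = [81/109, -27/109]
P' = (I − K·H)·P̄ = [24/109 -8/109; -8/109 366/109]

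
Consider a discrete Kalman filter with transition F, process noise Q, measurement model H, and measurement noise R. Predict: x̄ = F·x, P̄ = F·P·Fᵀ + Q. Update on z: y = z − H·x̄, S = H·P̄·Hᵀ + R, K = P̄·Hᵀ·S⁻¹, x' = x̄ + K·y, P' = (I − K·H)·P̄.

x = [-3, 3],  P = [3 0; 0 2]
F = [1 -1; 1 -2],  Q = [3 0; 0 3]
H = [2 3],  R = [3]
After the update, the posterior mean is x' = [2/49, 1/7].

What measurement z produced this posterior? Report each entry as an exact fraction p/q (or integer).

x̄ = F·x = [-6, -9]
P̄ = F·P·Fᵀ + Q = [8 7; 7 14]
S = H·P̄·Hᵀ + R = [245]
K = P̄·Hᵀ·S⁻¹ = [37/245; 8/35]
x' − x̄ = [296/49, 64/7] = K·y
y = (KᵀK)⁻¹·Kᵀ·(x' − x̄) = [40]
z = y + H·x̄ = [40] + [-39] = [1]

z = [1]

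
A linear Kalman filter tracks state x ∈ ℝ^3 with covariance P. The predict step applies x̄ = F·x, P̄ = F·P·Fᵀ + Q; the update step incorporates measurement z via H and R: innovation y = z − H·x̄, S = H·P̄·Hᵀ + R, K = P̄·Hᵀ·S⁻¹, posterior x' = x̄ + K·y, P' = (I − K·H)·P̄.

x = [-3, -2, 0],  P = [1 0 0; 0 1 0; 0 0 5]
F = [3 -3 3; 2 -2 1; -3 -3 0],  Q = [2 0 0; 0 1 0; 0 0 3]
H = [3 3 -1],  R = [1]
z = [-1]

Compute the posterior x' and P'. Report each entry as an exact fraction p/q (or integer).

x̄ = F·x = [-3, -2, 15]
P̄ = F·P·Fᵀ + Q = [65 27 0; 27 14 0; 0 0 21]
y = z − H·x̄ = [29]
S = H·P̄·Hᵀ + R = [1219]
K = P̄·Hᵀ·S⁻¹ = [12/53; 123/1219; -21/1219]
x' = x̄ + K·y = [189/53, 1129/1219, 17676/1219]
P' = (I − K·H)·P̄ = [133/53 -45/53 252/53; -45/53 1937/1219 2583/1219; 252/53 2583/1219 25158/1219]

x' = [189/53, 1129/1219, 17676/1219]
P' = [133/53 -45/53 252/53; -45/53 1937/1219 2583/1219; 252/53 2583/1219 25158/1219]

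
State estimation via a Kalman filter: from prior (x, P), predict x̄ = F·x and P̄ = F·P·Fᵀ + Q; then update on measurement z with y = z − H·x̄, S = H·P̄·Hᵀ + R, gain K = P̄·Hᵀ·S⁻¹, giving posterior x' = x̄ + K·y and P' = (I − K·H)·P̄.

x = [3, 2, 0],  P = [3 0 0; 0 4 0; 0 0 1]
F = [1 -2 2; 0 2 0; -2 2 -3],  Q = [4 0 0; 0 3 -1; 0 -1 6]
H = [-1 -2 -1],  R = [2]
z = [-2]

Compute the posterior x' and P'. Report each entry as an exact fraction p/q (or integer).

x̄ = F·x = [-1, 4, -2]
P̄ = F·P·Fᵀ + Q = [27 -16 -28; -16 19 15; -28 15 43]
y = z − H·x̄ = [3]
S = H·P̄·Hᵀ + R = [88]
K = P̄·Hᵀ·S⁻¹ = [3/8; -37/88; -45/88]
x' = x̄ + K·y = [1/8, 241/88, -311/88]
P' = (I − K·H)·P̄ = [117/8 -17/8 -89/8; -17/8 303/88 -345/88; -89/8 -345/88 1759/88]

x' = [1/8, 241/88, -311/88]
P' = [117/8 -17/8 -89/8; -17/8 303/88 -345/88; -89/8 -345/88 1759/88]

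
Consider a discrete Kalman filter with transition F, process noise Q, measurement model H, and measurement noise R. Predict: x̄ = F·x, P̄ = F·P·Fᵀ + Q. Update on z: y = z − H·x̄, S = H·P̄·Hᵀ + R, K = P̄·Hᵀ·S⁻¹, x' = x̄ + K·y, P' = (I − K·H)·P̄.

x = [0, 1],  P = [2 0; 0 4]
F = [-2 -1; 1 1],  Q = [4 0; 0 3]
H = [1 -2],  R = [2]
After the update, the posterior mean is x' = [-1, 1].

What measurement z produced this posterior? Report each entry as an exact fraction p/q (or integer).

z = [-3]

x̄ = F·x = [-1, 1]
P̄ = F·P·Fᵀ + Q = [16 -8; -8 9]
S = H·P̄·Hᵀ + R = [86]
K = P̄·Hᵀ·S⁻¹ = [16/43; -13/43]
x' − x̄ = [0, 0] = K·y
y = (KᵀK)⁻¹·Kᵀ·(x' − x̄) = [0]
z = y + H·x̄ = [0] + [-3] = [-3]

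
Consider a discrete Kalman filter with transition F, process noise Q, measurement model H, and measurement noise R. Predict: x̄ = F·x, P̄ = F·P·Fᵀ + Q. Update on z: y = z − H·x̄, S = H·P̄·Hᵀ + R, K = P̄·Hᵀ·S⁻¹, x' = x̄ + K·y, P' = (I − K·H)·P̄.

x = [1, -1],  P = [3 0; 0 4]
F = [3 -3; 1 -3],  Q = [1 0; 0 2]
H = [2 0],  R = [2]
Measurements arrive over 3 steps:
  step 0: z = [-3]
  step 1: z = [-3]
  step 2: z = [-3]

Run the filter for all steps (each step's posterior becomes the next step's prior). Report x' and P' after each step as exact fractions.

step 0: x' = [-62/43, -53/43], P' = [64/129 15/43; 15/43 413/43]
step 1: x' = [-3691/2469, 3476/2469], P' = [3682/7407 3601/7407; 3601/7407 40135/7407]
step 2: x' = [-39827/25233, 31402/25233], P' = [37438/75699 12187/25233; 12187/25233 411431/75699]

step 0: x̄ = F·x = [6, 4]
step 0: P̄ = F·P·Fᵀ + Q = [64 45; 45 41]
step 0: y = z − H·x̄ = [-15]
step 0: S = H·P̄·Hᵀ + R = [258]
step 0: K = P̄·Hᵀ·S⁻¹ = [64/129; 15/43]
step 0: x' = x̄ + K·y = [-62/43, -53/43]
step 0: P' = (I − K·H)·P̄ = [64/129 15/43; 15/43 413/43]
step 1: x̄ = F·x = [-27/43, 97/43]
step 1: P̄ = F·P·Fᵀ + Q = [3682/43 3601/43; 3601/43 11203/129]
step 1: y = z − H·x̄ = [-75/43]
step 1: S = H·P̄·Hᵀ + R = [14814/43]
step 1: K = P̄·Hᵀ·S⁻¹ = [3682/7407; 3601/7407]
step 1: x' = x̄ + K·y = [-3691/2469, 3476/2469]
step 1: P' = (I − K·H)·P̄ = [3682/7407 3601/7407; 3601/7407 40135/7407]
step 2: x̄ = F·x = [-7167/823, -14119/2469]
step 2: P̄ = F·P·Fᵀ + Q = [37438/823 36561/823; 36561/823 358105/7407]
step 2: y = z − H·x̄ = [11865/823]
step 2: S = H·P̄·Hᵀ + R = [151398/823]
step 2: K = P̄·Hᵀ·S⁻¹ = [37438/75699; 12187/25233]
step 2: x' = x̄ + K·y = [-39827/25233, 31402/25233]
step 2: P' = (I − K·H)·P̄ = [37438/75699 12187/25233; 12187/25233 411431/75699]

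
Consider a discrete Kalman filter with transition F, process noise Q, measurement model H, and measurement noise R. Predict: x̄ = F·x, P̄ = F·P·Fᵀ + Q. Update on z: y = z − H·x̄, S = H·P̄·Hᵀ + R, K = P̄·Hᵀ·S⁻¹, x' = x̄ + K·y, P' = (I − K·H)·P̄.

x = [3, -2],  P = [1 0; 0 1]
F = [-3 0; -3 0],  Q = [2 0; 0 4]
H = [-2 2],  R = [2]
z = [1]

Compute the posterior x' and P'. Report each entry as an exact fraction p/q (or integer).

x̄ = F·x = [-9, -9]
P̄ = F·P·Fᵀ + Q = [11 9; 9 13]
y = z − H·x̄ = [1]
S = H·P̄·Hᵀ + R = [26]
K = P̄·Hᵀ·S⁻¹ = [-2/13; 4/13]
x' = x̄ + K·y = [-119/13, -113/13]
P' = (I − K·H)·P̄ = [135/13 133/13; 133/13 137/13]

x' = [-119/13, -113/13]
P' = [135/13 133/13; 133/13 137/13]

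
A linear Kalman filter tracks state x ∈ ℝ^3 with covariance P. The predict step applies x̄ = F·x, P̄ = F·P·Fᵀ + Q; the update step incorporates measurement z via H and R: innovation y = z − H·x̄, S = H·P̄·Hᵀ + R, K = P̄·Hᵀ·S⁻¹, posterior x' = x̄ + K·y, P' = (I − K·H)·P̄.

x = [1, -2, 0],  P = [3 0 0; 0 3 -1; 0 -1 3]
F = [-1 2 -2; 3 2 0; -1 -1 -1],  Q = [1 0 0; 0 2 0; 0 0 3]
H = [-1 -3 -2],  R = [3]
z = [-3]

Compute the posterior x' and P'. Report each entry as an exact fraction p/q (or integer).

x' = [-1163/346, 295/173, 101/173]
P' = [8487/346 -2065/173 1023/173; -2065/173 1685/173 -1417/173; 1023/173 -1417/173 1602/173]

x̄ = F·x = [-5, -1, 1]
P̄ = F·P·Fᵀ + Q = [36 7 3; 7 41 -13; 3 -13 10]
y = z − H·x̄ = [-9]
S = H·P̄·Hᵀ + R = [346]
K = P̄·Hᵀ·S⁻¹ = [-63/346; -52/173; 8/173]
x' = x̄ + K·y = [-1163/346, 295/173, 101/173]
P' = (I − K·H)·P̄ = [8487/346 -2065/173 1023/173; -2065/173 1685/173 -1417/173; 1023/173 -1417/173 1602/173]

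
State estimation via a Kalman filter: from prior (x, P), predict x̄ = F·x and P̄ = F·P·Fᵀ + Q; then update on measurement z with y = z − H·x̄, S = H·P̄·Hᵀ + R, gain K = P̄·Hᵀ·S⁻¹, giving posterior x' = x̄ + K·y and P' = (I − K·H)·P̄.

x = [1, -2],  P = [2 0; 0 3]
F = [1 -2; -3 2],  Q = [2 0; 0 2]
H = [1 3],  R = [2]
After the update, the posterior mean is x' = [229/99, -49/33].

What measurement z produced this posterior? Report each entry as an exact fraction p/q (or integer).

x̄ = F·x = [5, -7]
P̄ = F·P·Fᵀ + Q = [16 -18; -18 32]
S = H·P̄·Hᵀ + R = [198]
K = P̄·Hᵀ·S⁻¹ = [-19/99; 13/33]
x' − x̄ = [-266/99, 182/33] = K·y
y = (KᵀK)⁻¹·Kᵀ·(x' − x̄) = [14]
z = y + H·x̄ = [14] + [-16] = [-2]

z = [-2]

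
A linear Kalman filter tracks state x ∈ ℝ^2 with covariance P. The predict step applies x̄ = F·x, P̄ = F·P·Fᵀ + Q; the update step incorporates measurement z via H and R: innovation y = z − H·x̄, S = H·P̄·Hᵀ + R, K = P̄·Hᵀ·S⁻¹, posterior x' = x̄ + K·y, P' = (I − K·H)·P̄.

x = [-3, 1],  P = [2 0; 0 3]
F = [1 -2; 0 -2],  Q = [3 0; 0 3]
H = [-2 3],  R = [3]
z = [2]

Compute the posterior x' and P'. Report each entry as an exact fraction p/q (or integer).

x' = [-157/31, -83/31]
P' = [525/31 351/31; 351/31 489/62]

x̄ = F·x = [-5, -2]
P̄ = F·P·Fᵀ + Q = [17 12; 12 15]
y = z − H·x̄ = [-2]
S = H·P̄·Hᵀ + R = [62]
K = P̄·Hᵀ·S⁻¹ = [1/31; 21/62]
x' = x̄ + K·y = [-157/31, -83/31]
P' = (I − K·H)·P̄ = [525/31 351/31; 351/31 489/62]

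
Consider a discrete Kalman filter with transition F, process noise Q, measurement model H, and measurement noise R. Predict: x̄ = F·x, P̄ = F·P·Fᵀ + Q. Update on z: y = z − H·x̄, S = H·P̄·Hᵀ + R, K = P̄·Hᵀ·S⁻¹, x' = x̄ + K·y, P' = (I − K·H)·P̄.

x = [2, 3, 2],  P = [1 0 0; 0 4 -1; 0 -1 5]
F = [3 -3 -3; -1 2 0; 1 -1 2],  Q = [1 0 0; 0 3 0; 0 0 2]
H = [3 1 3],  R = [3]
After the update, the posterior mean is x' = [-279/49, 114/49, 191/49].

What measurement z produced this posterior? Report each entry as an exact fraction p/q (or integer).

z = [-3]

x̄ = F·x = [-9, 4, 3]
P̄ = F·P·Fᵀ + Q = [73 -21 -12; -21 20 -13; -12 -13 31]
S = H·P̄·Hᵀ + R = [539]
K = P̄·Hᵀ·S⁻¹ = [162/539; -82/539; 4/49]
x' − x̄ = [162/49, -82/49, 44/49] = K·y
y = (KᵀK)⁻¹·Kᵀ·(x' − x̄) = [11]
z = y + H·x̄ = [11] + [-14] = [-3]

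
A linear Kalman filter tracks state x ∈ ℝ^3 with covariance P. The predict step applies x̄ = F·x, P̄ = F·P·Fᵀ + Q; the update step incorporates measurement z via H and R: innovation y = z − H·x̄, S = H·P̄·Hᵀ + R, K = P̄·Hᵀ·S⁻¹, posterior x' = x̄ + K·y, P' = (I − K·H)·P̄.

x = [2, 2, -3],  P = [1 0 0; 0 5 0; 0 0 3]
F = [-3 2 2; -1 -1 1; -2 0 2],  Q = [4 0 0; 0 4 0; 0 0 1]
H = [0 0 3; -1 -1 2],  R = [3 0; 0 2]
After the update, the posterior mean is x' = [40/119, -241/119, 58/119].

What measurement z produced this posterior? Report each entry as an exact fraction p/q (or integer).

z = [2, 3]

x̄ = F·x = [-8, -7, -10]
P̄ = F·P·Fᵀ + Q = [45 -1 18; -1 13 8; 18 8 17]
S = H·P̄·Hᵀ + R = [156 24; 24 22]
K = P̄·Hᵀ·S⁻¹ = [115/238 -106/119; 18/119 2/119; 155/476 1/119]
x' − x̄ = [992/119, 592/119, 1248/119] = K·y
y = (KᵀK)⁻¹·Kᵀ·(x' − x̄) = [32, 8]
z = y + H·x̄ = [32, 8] + [-30, -5] = [2, 3]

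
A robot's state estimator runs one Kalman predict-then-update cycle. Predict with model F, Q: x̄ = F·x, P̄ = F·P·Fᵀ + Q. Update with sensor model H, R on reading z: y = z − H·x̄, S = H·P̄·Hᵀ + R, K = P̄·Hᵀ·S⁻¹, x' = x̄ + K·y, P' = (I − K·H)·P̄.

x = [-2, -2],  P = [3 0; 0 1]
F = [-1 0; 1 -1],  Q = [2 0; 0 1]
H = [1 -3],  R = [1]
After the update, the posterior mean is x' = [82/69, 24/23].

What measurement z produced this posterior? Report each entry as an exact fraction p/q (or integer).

z = [-2]

x̄ = F·x = [2, 0]
P̄ = F·P·Fᵀ + Q = [5 -3; -3 5]
S = H·P̄·Hᵀ + R = [69]
K = P̄·Hᵀ·S⁻¹ = [14/69; -6/23]
x' − x̄ = [-56/69, 24/23] = K·y
y = (KᵀK)⁻¹·Kᵀ·(x' − x̄) = [-4]
z = y + H·x̄ = [-4] + [2] = [-2]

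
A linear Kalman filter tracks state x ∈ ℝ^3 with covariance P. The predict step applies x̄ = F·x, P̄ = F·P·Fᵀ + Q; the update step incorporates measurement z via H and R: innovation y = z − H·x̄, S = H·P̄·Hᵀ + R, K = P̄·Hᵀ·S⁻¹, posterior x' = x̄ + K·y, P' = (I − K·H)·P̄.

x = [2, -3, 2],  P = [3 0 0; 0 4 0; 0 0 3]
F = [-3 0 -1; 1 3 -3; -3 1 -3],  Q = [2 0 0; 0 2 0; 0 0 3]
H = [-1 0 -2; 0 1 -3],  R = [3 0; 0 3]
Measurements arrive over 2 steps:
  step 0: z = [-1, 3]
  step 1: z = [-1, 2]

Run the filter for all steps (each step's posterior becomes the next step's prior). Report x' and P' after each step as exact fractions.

step 0: x̄ = F·x = [-8, -13, -15]
step 0: P̄ = F·P·Fᵀ + Q = [32 0 36; 0 68 30; 36 30 61]
step 0: y = z − H·x̄ = [-39, -29]
step 0: S = H·P̄·Hᵀ + R = [423 414; 414 440]
step 0: K = P̄·Hᵀ·S⁻¹ = [-262/3681 -73/409; -1441/1227 863/818; -3089/7362 77/1636]
step 0: x' = x̄ + K·y = [-59/1227, 1805/818, -5/4908]
step 0: P' = (I − K·H)·P̄ = [19588/3681 -10058/1227 -9401/3681; -10058/1227 8485/409 14381/2454; -9401/3681 14381/2454 28069/14724]
step 1: x̄ = F·x = [713/4908, 32269/4908, 3851/1636]
step 1: P̄ = F·P·Fᵀ + Q = [537061/14724 375725/14724 204643/4908; 375725/14724 1057861/14724 212819/4908; 204643/4908 212819/4908 93001/1636]
step 1: y = z − H·x̄ = [18911/4908, 6103/2454]
step 1: S = H·P̄·Hᵀ + R = [6384985/14724 2605601/7362; 2605601/7362 1201093/3681]
step 1: K = P̄·Hᵀ·S⁻¹ = [-14251939/59753071 -2774967/59753071; -58938378/59753071 106528361/119506142; -41897853/119506142 -2266869/239012284]
step 1: x' = x̄ + K·y = [-53134826/59753071, 298233653/59753071, 58525821/59753071]
step 1: P' = (I − K·H)·P̄ = [194869089/59753071 -236494809/59753071 -76056636/59753071; -236494809/59753071 779757456/59753071 413309943/119506142; -76056636/59753071 413309943/119506142 277806831/239012284]

step 0: x' = [-59/1227, 1805/818, -5/4908], P' = [19588/3681 -10058/1227 -9401/3681; -10058/1227 8485/409 14381/2454; -9401/3681 14381/2454 28069/14724]
step 1: x' = [-53134826/59753071, 298233653/59753071, 58525821/59753071], P' = [194869089/59753071 -236494809/59753071 -76056636/59753071; -236494809/59753071 779757456/59753071 413309943/119506142; -76056636/59753071 413309943/119506142 277806831/239012284]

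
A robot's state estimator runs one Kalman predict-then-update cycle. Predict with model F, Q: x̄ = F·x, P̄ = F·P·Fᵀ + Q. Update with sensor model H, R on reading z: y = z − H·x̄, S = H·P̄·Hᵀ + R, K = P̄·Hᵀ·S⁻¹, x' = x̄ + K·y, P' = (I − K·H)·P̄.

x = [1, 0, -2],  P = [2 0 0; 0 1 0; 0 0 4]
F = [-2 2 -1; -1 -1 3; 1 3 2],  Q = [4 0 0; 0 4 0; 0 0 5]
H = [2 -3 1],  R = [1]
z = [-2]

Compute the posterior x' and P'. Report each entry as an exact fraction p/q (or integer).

x̄ = F·x = [0, -7, -3]
P̄ = F·P·Fᵀ + Q = [20 -10 -6; -10 43 19; -6 19 32]
y = z − H·x̄ = [-20]
S = H·P̄·Hᵀ + R = [482]
K = P̄·Hᵀ·S⁻¹ = [32/241; -65/241; -37/482]
x' = x̄ + K·y = [-640/241, -387/241, -353/241]
P' = (I − K·H)·P̄ = [2772/241 1750/241 -262/241; 1750/241 1913/241 2174/241; -262/241 2174/241 14055/482]

x' = [-640/241, -387/241, -353/241]
P' = [2772/241 1750/241 -262/241; 1750/241 1913/241 2174/241; -262/241 2174/241 14055/482]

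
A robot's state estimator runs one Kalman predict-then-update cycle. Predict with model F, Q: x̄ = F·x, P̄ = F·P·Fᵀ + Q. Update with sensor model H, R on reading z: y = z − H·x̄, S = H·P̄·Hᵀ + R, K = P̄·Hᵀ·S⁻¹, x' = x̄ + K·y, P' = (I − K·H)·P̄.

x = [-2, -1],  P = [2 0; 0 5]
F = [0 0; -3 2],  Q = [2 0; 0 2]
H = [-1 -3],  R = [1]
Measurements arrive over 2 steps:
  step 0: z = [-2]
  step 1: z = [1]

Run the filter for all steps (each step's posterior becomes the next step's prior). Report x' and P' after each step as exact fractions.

step 0: x̄ = F·x = [0, 4]
step 0: P̄ = F·P·Fᵀ + Q = [2 0; 0 40]
step 0: y = z − H·x̄ = [10]
step 0: S = H·P̄·Hᵀ + R = [363]
step 0: K = P̄·Hᵀ·S⁻¹ = [-2/363; -40/121]
step 0: x' = x̄ + K·y = [-20/363, 84/121]
step 0: P' = (I − K·H)·P̄ = [722/363 -80/121; -80/121 40/121]
step 1: x̄ = F·x = [0, 188/121]
step 1: P̄ = F·P·Fᵀ + Q = [2 0; 0 3528/121]
step 1: y = z − H·x̄ = [685/121]
step 1: S = H·P̄·Hᵀ + R = [32115/121]
step 1: K = P̄·Hᵀ·S⁻¹ = [-242/32115; -3528/10705]
step 1: x' = x̄ + K·y = [-274/6423, -668/2141]
step 1: P' = (I − K·H)·P̄ = [63746/32115 -7056/10705; -7056/10705 3528/10705]

step 0: x' = [-20/363, 84/121], P' = [722/363 -80/121; -80/121 40/121]
step 1: x' = [-274/6423, -668/2141], P' = [63746/32115 -7056/10705; -7056/10705 3528/10705]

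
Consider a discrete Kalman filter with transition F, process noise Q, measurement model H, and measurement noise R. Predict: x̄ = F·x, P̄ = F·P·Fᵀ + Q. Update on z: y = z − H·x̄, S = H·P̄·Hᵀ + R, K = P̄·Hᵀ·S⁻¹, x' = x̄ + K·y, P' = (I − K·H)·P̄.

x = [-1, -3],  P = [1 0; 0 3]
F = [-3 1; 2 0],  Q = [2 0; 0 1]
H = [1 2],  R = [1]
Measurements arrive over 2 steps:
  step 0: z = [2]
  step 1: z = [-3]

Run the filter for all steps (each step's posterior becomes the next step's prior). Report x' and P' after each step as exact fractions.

step 0: x̄ = F·x = [0, -2]
step 0: P̄ = F·P·Fᵀ + Q = [14 -6; -6 5]
step 0: y = z − H·x̄ = [6]
step 0: S = H·P̄·Hᵀ + R = [11]
step 0: K = P̄·Hᵀ·S⁻¹ = [2/11; 4/11]
step 0: x' = x̄ + K·y = [12/11, 2/11]
step 0: P' = (I − K·H)·P̄ = [150/11 -74/11; -74/11 39/11]
step 1: x̄ = F·x = [-34/11, 24/11]
step 1: P̄ = F·P·Fᵀ + Q = [1855/11 -1048/11; -1048/11 611/11]
step 1: y = z − H·x̄ = [-47/11]
step 1: S = H·P̄·Hᵀ + R = [118/11]
step 1: K = P̄·Hᵀ·S⁻¹ = [-241/118; 87/59]
step 1: x' = x̄ + K·y = [665/118, -243/59]
step 1: P' = (I − K·H)·P̄ = [14619/118 -3715/59; -3715/59 1901/59]

step 0: x' = [12/11, 2/11], P' = [150/11 -74/11; -74/11 39/11]
step 1: x' = [665/118, -243/59], P' = [14619/118 -3715/59; -3715/59 1901/59]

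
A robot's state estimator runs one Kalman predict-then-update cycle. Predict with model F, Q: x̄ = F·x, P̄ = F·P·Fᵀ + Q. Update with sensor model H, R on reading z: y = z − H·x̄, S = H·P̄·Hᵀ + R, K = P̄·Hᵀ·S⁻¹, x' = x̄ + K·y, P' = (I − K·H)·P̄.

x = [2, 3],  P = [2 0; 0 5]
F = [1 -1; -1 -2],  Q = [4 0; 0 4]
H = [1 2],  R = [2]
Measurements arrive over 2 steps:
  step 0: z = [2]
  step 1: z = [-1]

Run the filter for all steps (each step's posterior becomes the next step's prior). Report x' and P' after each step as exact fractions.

step 0: x̄ = F·x = [-1, -8]
step 0: P̄ = F·P·Fᵀ + Q = [11 8; 8 26]
step 0: y = z − H·x̄ = [19]
step 0: S = H·P̄·Hᵀ + R = [149]
step 0: K = P̄·Hᵀ·S⁻¹ = [27/149; 60/149]
step 0: x' = x̄ + K·y = [364/149, -52/149]
step 0: P' = (I − K·H)·P̄ = [910/149 -428/149; -428/149 274/149]
step 1: x̄ = F·x = [416/149, -260/149]
step 1: P̄ = F·P·Fᵀ + Q = [2636/149 66/149; 66/149 890/149]
step 1: y = z − H·x̄ = [-45/149]
step 1: S = H·P̄·Hᵀ + R = [6758/149]
step 1: K = P̄·Hᵀ·S⁻¹ = [1384/3379; 923/3379]
step 1: x' = x̄ + K·y = [9016/3379, -6175/3379]
step 1: P' = (I − K·H)·P̄ = [34068/3379 -15650/3379; -15650/3379 8748/3379]

step 0: x' = [364/149, -52/149], P' = [910/149 -428/149; -428/149 274/149]
step 1: x' = [9016/3379, -6175/3379], P' = [34068/3379 -15650/3379; -15650/3379 8748/3379]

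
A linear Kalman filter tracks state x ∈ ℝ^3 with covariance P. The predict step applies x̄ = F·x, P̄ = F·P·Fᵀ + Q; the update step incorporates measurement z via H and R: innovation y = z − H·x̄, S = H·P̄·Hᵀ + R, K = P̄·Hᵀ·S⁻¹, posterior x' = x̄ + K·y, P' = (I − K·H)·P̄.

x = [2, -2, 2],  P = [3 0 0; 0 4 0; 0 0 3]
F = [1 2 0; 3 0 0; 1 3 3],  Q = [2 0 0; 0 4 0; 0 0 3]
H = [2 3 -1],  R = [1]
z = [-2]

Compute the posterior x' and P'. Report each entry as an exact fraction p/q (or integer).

x' = [-1346/379, 846/379, 590/379]
P' = [6195/379 -873/379 9729/379; -873/379 1345/379 2187/379; 9729/379 2187/379 26007/379]

x̄ = F·x = [-2, 6, 2]
P̄ = F·P·Fᵀ + Q = [21 9 27; 9 31 9; 27 9 69]
y = z − H·x̄ = [-14]
S = H·P̄·Hᵀ + R = [379]
K = P̄·Hᵀ·S⁻¹ = [42/379; 102/379; 12/379]
x' = x̄ + K·y = [-1346/379, 846/379, 590/379]
P' = (I − K·H)·P̄ = [6195/379 -873/379 9729/379; -873/379 1345/379 2187/379; 9729/379 2187/379 26007/379]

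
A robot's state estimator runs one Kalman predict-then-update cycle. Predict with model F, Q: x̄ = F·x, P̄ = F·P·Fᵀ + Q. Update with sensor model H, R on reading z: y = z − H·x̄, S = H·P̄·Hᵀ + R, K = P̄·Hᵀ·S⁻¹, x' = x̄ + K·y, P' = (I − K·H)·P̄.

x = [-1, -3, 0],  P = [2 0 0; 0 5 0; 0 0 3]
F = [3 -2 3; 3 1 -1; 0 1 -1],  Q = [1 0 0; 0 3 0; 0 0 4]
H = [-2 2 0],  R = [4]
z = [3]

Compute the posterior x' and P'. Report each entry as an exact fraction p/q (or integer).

x' = [-117/28, -39/14, -3/28]
P' = [1979/98 956/49 -53/98; 956/49 971/49 -13/49; -53/98 -13/49 447/98]

x̄ = F·x = [3, -6, -3]
P̄ = F·P·Fᵀ + Q = [66 -1 -19; -1 29 8; -19 8 12]
y = z − H·x̄ = [21]
S = H·P̄·Hᵀ + R = [392]
K = P̄·Hᵀ·S⁻¹ = [-67/196; 15/98; 27/196]
x' = x̄ + K·y = [-117/28, -39/14, -3/28]
P' = (I − K·H)·P̄ = [1979/98 956/49 -53/98; 956/49 971/49 -13/49; -53/98 -13/49 447/98]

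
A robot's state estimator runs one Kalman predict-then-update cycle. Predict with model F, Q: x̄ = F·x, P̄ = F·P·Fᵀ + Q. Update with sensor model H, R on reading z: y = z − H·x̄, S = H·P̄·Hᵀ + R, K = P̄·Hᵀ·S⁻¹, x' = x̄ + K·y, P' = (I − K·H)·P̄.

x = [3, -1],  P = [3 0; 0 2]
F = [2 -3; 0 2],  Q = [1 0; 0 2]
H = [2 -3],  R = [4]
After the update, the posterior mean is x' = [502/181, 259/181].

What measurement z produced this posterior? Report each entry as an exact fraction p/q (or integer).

x̄ = F·x = [9, -2]
P̄ = F·P·Fᵀ + Q = [31 -12; -12 10]
S = H·P̄·Hᵀ + R = [362]
K = P̄·Hᵀ·S⁻¹ = [49/181; -27/181]
x' − x̄ = [-1127/181, 621/181] = K·y
y = (KᵀK)⁻¹·Kᵀ·(x' − x̄) = [-23]
z = y + H·x̄ = [-23] + [24] = [1]

z = [1]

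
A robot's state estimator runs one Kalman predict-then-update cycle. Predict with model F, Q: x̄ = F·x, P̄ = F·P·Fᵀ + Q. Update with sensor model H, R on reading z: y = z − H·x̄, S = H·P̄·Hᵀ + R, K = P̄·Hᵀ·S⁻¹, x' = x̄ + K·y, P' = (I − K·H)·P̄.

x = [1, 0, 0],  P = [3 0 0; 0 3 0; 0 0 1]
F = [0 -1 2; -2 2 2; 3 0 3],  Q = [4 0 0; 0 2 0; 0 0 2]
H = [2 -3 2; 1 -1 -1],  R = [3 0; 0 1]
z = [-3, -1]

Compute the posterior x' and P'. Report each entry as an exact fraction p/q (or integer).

x̄ = F·x = [0, -2, 3]
P̄ = F·P·Fᵀ + Q = [11 -2 6; -2 30 -12; 6 -12 38]
y = z − H·x̄ = [-15, 0]
S = H·P̄·Hᵀ + R = [685 34; 34 48]
K = P̄·Hᵀ·S⁻¹ = [841/15862 3435/31724; -178/1133 -346/1133; 1658/7931 -4479/7931]
x' = x̄ + K·y = [-12615/15862, 404/1133, -1077/7931]
P' = (I − K·H)·P̄ = [257639/31724 7276/1133 12619/7931; 7276/1133 6066/1133 1556/1133; 12619/7931 1556/1133 6206/7931]

x' = [-12615/15862, 404/1133, -1077/7931]
P' = [257639/31724 7276/1133 12619/7931; 7276/1133 6066/1133 1556/1133; 12619/7931 1556/1133 6206/7931]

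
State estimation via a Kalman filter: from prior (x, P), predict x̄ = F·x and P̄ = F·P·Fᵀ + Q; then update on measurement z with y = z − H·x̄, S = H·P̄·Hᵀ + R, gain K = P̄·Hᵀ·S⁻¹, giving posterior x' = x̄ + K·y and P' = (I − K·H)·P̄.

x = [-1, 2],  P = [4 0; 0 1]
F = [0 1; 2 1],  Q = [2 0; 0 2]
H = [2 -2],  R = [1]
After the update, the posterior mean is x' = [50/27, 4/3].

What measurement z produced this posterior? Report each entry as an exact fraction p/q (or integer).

x̄ = F·x = [2, 0]
P̄ = F·P·Fᵀ + Q = [3 1; 1 19]
S = H·P̄·Hᵀ + R = [81]
K = P̄·Hᵀ·S⁻¹ = [4/81; -4/9]
x' − x̄ = [-4/27, 4/3] = K·y
y = (KᵀK)⁻¹·Kᵀ·(x' − x̄) = [-3]
z = y + H·x̄ = [-3] + [4] = [1]

z = [1]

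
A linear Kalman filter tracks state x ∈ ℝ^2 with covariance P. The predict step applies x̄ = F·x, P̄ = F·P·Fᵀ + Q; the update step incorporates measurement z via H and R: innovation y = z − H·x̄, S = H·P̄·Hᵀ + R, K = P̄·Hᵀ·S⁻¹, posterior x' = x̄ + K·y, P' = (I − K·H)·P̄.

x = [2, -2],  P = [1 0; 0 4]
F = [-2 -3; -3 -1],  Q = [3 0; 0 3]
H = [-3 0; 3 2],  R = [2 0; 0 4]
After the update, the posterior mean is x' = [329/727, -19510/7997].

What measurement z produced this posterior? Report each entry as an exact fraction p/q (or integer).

x̄ = F·x = [2, -4]
P̄ = F·P·Fᵀ + Q = [43 18; 18 16]
S = H·P̄·Hᵀ + R = [389 -495; -495 671]
K = P̄·Hᵀ·S⁻¹ = [-222/727 15/727; 288/727 3362/7997]
x' − x̄ = [-1125/727, 12478/7997] = K·y
y = (KᵀK)⁻¹·Kᵀ·(x' − x̄) = [5, -1]
z = y + H·x̄ = [5, -1] + [-6, -2] = [-1, -3]

z = [-1, -3]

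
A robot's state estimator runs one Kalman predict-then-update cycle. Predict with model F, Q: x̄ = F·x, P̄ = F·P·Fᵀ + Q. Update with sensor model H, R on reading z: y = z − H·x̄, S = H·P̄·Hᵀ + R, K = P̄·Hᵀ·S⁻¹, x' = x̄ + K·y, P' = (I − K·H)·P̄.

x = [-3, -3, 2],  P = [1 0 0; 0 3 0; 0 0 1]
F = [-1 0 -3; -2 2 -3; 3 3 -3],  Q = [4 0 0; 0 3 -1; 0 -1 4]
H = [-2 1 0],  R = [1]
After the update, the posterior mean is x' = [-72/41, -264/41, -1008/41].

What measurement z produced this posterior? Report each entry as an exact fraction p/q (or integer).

x̄ = F·x = [-3, -6, -24]
P̄ = F·P·Fᵀ + Q = [14 11 6; 11 28 20; 6 20 49]
S = H·P̄·Hᵀ + R = [41]
K = P̄·Hᵀ·S⁻¹ = [-17/41; 6/41; 8/41]
x' − x̄ = [51/41, -18/41, -24/41] = K·y
y = (KᵀK)⁻¹·Kᵀ·(x' − x̄) = [-3]
z = y + H·x̄ = [-3] + [0] = [-3]

z = [-3]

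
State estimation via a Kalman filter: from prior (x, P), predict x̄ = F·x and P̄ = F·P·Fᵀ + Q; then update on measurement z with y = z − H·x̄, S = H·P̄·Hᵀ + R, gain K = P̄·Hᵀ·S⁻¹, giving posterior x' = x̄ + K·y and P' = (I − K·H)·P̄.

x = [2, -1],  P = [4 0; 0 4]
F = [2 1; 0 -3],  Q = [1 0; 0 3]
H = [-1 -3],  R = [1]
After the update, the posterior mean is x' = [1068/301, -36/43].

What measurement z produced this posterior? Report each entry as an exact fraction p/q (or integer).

z = [-1]

x̄ = F·x = [3, 3]
P̄ = F·P·Fᵀ + Q = [21 -12; -12 39]
S = H·P̄·Hᵀ + R = [301]
K = P̄·Hᵀ·S⁻¹ = [15/301; -15/43]
x' − x̄ = [165/301, -165/43] = K·y
y = (KᵀK)⁻¹·Kᵀ·(x' − x̄) = [11]
z = y + H·x̄ = [11] + [-12] = [-1]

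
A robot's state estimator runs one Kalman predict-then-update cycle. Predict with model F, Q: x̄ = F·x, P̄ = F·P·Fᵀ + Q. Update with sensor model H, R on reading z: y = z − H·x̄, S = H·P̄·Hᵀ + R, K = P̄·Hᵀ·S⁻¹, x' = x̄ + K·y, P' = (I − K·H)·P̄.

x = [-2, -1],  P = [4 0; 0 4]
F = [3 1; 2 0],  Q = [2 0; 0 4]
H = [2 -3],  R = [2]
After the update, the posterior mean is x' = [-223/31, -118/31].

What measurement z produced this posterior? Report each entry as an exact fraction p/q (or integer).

x̄ = F·x = [-7, -4]
P̄ = F·P·Fᵀ + Q = [42 24; 24 20]
S = H·P̄·Hᵀ + R = [62]
K = P̄·Hᵀ·S⁻¹ = [6/31; -6/31]
x' − x̄ = [-6/31, 6/31] = K·y
y = (KᵀK)⁻¹·Kᵀ·(x' − x̄) = [-1]
z = y + H·x̄ = [-1] + [-2] = [-3]

z = [-3]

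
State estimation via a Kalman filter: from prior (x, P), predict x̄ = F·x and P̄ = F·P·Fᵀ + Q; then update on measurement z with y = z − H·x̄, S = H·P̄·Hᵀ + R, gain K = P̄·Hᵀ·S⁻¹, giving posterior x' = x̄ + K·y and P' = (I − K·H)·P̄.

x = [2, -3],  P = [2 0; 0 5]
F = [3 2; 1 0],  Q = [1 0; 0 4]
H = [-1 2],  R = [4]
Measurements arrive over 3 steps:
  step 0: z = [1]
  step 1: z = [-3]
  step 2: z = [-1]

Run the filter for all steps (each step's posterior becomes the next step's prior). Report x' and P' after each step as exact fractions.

step 0: x' = [81/43, 68/43], P' = [948/43 420/43; 420/43 222/43]
step 1: x' = [24347/4419, 5369/4419], P' = [306524/4419 138992/4419; 138992/4419 66608/4419]
step 2: x' = [7185017/1221723, 2920315/1221723], P' = [99151708/1221723 44971136/1221723; 44971136/1221723 21387256/1221723]

step 0: x̄ = F·x = [0, 2]
step 0: P̄ = F·P·Fᵀ + Q = [39 6; 6 6]
step 0: y = z − H·x̄ = [-3]
step 0: S = H·P̄·Hᵀ + R = [43]
step 0: K = P̄·Hᵀ·S⁻¹ = [-27/43; 6/43]
step 0: x' = x̄ + K·y = [81/43, 68/43]
step 0: P' = (I − K·H)·P̄ = [948/43 420/43; 420/43 222/43]
step 1: x̄ = F·x = [379/43, 81/43]
step 1: P̄ = F·P·Fᵀ + Q = [14503/43 3684/43; 3684/43 1120/43]
step 1: y = z − H·x̄ = [88/43]
step 1: S = H·P̄·Hᵀ + R = [4419/43]
step 1: K = P̄·Hᵀ·S⁻¹ = [-7135/4419; -1444/4419]
step 1: x' = x̄ + K·y = [24347/4419, 5369/4419]
step 1: P' = (I − K·H)·P̄ = [306524/4419 138992/4419; 138992/4419 66608/4419]
step 2: x̄ = F·x = [83779/4419, 24347/4419]
step 2: P̄ = F·P·Fᵀ + Q = [4697471/4419 1197556/4419; 1197556/4419 324200/4419]
step 2: y = z − H·x̄ = [10222/1473]
step 2: S = H·P̄·Hᵀ + R = [135747/491]
step 2: K = P̄·Hᵀ·S⁻¹ = [-767453/407241; -183052/407241]
step 2: x' = x̄ + K·y = [7185017/1221723, 2920315/1221723]
step 2: P' = (I − K·H)·P̄ = [99151708/1221723 44971136/1221723; 44971136/1221723 21387256/1221723]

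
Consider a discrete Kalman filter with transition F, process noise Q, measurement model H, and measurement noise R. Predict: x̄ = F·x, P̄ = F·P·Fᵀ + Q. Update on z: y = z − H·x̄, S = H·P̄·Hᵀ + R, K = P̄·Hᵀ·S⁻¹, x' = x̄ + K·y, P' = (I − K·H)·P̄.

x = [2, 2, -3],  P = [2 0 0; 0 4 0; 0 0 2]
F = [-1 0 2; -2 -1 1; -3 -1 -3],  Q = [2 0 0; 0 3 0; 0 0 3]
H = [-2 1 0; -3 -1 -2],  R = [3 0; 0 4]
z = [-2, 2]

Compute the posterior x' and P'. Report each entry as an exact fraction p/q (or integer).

x̄ = F·x = [-8, -9, 1]
P̄ = F·P·Fᵀ + Q = [12 8 -6; 8 17 10; -6 10 43]
y = z − H·x̄ = [-9, -29]
S = H·P̄·Hᵀ + R = [36 3; 3 317]
K = P̄·Hᵀ·S⁻¹ = [-4976/11403 -368/3801; 500/11403 -733/3801; 7208/11403 -958/3801]
x' = x̄ + K·y = [-4808/3801, -14452/3801, 9959/3801]
P' = (I − K·H)·P̄ = [21892/11403 28856/11403 -45058/11403; 28856/11403 59212/11403 -68492/11403; -45058/11403 -68492/11403 107581/11403]

x' = [-4808/3801, -14452/3801, 9959/3801]
P' = [21892/11403 28856/11403 -45058/11403; 28856/11403 59212/11403 -68492/11403; -45058/11403 -68492/11403 107581/11403]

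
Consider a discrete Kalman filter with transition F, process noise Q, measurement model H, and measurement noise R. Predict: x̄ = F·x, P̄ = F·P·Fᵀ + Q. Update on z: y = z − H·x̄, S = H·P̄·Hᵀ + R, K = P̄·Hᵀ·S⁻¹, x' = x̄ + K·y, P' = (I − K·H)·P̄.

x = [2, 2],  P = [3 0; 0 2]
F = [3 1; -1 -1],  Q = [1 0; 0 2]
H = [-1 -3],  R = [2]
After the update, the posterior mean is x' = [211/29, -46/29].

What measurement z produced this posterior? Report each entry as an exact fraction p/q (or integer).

z = [-3]

x̄ = F·x = [8, -4]
P̄ = F·P·Fᵀ + Q = [30 -11; -11 7]
S = H·P̄·Hᵀ + R = [29]
K = P̄·Hᵀ·S⁻¹ = [3/29; -10/29]
x' − x̄ = [-21/29, 70/29] = K·y
y = (KᵀK)⁻¹·Kᵀ·(x' − x̄) = [-7]
z = y + H·x̄ = [-7] + [4] = [-3]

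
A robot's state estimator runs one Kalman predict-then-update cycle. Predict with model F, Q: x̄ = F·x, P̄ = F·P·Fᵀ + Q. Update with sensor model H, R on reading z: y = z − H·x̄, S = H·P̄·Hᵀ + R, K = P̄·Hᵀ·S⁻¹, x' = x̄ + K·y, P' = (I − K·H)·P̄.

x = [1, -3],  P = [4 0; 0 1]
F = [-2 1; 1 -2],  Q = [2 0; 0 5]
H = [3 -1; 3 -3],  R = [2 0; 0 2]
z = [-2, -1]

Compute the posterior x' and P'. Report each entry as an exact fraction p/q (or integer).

x' = [-139/336, 5/42]
P' = [377/840 109/210; 109/210 167/210]

x̄ = F·x = [-5, 7]
P̄ = F·P·Fᵀ + Q = [19 -10; -10 13]
y = z − H·x̄ = [20, 35]
S = H·P̄·Hᵀ + R = [246 330; 330 470]
K = P̄·Hᵀ·S⁻¹ = [139/336 -59/560; 8/21 -29/70]
x' = x̄ + K·y = [-139/336, 5/42]
P' = (I − K·H)·P̄ = [377/840 109/210; 109/210 167/210]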